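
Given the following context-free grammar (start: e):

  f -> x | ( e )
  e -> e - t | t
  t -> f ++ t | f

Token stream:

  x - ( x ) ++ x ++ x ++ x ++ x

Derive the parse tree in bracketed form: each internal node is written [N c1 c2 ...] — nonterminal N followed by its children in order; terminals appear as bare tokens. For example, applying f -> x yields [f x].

e
e - t
t - t
f - t
x - t
x - f ++ t
x - ( e ) ++ t
x - ( t ) ++ t
x - ( f ) ++ t
x - ( x ) ++ t
x - ( x ) ++ f ++ t
x - ( x ) ++ x ++ t
x - ( x ) ++ x ++ f ++ t
x - ( x ) ++ x ++ x ++ t
x - ( x ) ++ x ++ x ++ f ++ t
x - ( x ) ++ x ++ x ++ x ++ t
x - ( x ) ++ x ++ x ++ x ++ f
x - ( x ) ++ x ++ x ++ x ++ x

[e [e [t [f x]]] - [t [f ( [e [t [f x]]] )] ++ [t [f x] ++ [t [f x] ++ [t [f x] ++ [t [f x]]]]]]]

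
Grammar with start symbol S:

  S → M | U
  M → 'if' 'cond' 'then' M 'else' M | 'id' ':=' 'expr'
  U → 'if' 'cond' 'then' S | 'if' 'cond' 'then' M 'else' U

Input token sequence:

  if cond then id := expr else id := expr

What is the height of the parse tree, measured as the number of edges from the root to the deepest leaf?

3

[S [M if cond then [M id := expr] else [M id := expr]]]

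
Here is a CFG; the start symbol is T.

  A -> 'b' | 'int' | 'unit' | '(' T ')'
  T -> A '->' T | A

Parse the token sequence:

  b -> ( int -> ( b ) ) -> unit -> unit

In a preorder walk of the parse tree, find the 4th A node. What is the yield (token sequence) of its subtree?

( b )

[T [A b] -> [T [A ( [T [A int] -> [T [A ( [T [A b]] )]]] )] -> [T [A unit] -> [T [A unit]]]]]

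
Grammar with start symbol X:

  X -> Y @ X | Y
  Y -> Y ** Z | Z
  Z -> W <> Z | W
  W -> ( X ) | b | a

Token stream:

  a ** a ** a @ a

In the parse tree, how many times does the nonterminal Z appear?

4

[X [Y [Y [Y [Z [W a]]] ** [Z [W a]]] ** [Z [W a]]] @ [X [Y [Z [W a]]]]]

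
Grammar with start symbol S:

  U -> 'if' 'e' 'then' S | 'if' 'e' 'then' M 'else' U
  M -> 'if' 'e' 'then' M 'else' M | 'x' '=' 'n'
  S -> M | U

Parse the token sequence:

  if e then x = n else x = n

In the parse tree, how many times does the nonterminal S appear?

[S [M if e then [M x = n] else [M x = n]]]

1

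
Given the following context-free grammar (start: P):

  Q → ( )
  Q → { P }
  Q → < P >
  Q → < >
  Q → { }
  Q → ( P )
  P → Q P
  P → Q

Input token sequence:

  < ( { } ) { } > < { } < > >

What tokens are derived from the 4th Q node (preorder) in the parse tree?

{ }

[P [Q < [P [Q ( [P [Q { }]] )] [P [Q { }]]] >] [P [Q < [P [Q { }] [P [Q < >]]] >]]]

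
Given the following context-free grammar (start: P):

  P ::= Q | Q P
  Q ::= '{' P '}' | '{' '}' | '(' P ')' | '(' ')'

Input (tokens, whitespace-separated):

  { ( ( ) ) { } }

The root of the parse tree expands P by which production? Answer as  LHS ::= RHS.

[P [Q { [P [Q ( [P [Q ( )]] )] [P [Q { }]]] }]]

P ::= Q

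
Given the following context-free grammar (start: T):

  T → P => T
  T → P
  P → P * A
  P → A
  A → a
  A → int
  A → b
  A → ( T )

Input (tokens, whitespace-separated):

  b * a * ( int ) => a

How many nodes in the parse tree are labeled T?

[T [P [P [P [A b]] * [A a]] * [A ( [T [P [A int]]] )]] => [T [P [A a]]]]

3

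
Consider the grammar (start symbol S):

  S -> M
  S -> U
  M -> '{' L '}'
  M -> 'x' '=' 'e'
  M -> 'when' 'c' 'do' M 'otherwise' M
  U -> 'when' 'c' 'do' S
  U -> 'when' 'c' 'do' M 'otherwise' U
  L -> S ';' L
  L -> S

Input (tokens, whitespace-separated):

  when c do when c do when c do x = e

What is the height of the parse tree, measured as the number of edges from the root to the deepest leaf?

8

[S [U when c do [S [U when c do [S [U when c do [S [M x = e]]]]]]]]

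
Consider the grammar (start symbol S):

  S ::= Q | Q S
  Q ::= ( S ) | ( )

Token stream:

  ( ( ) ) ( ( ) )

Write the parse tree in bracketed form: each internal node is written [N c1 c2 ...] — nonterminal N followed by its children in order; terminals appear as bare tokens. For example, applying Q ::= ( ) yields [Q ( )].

[S [Q ( [S [Q ( )]] )] [S [Q ( [S [Q ( )]] )]]]

S
Q S
( S ) S
( Q ) S
( ( ) ) S
( ( ) ) Q
( ( ) ) ( S )
( ( ) ) ( Q )
( ( ) ) ( ( ) )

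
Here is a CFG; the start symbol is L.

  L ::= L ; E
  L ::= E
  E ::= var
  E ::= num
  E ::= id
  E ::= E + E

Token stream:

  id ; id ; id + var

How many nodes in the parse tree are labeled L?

[L [L [L [E id]] ; [E id]] ; [E [E id] + [E var]]]

3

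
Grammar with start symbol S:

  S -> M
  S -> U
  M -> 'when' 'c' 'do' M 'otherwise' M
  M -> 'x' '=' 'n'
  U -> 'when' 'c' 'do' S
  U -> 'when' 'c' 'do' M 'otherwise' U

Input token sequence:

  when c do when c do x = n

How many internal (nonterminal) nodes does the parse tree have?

6

[S [U when c do [S [U when c do [S [M x = n]]]]]]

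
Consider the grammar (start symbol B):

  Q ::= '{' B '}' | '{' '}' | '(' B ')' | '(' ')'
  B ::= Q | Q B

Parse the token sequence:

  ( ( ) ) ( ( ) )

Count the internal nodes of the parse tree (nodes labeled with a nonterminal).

[B [Q ( [B [Q ( )]] )] [B [Q ( [B [Q ( )]] )]]]

8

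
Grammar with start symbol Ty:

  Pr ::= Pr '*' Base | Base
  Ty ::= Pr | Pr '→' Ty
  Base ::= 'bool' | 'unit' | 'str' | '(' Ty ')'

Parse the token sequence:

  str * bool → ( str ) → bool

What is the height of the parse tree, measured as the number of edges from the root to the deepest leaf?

7

[Ty [Pr [Pr [Base str]] * [Base bool]] → [Ty [Pr [Base ( [Ty [Pr [Base str]]] )]] → [Ty [Pr [Base bool]]]]]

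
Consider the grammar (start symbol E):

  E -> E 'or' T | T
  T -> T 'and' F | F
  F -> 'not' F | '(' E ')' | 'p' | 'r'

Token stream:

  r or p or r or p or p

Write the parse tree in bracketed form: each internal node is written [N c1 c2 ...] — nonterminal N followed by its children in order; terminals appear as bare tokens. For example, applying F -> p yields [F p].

[E [E [E [E [E [T [F r]]] or [T [F p]]] or [T [F r]]] or [T [F p]]] or [T [F p]]]

E
E or T
E or T or T
E or T or T or T
E or T or T or T or T
T or T or T or T or T
F or T or T or T or T
r or T or T or T or T
r or F or T or T or T
r or p or T or T or T
r or p or F or T or T
r or p or r or T or T
r or p or r or F or T
r or p or r or p or T
r or p or r or p or F
r or p or r or p or p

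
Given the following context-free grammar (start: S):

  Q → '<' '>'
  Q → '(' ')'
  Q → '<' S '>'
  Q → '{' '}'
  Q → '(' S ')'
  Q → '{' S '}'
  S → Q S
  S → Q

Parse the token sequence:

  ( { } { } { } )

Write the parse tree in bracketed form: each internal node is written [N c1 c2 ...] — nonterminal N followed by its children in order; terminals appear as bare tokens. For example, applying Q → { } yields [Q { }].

S
Q
( S )
( Q S )
( { } S )
( { } Q S )
( { } { } S )
( { } { } Q )
( { } { } { } )

[S [Q ( [S [Q { }] [S [Q { }] [S [Q { }]]]] )]]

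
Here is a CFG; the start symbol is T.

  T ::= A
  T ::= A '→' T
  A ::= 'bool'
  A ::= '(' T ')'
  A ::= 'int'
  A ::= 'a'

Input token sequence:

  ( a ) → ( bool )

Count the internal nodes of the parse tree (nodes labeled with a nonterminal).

[T [A ( [T [A a]] )] → [T [A ( [T [A bool]] )]]]

8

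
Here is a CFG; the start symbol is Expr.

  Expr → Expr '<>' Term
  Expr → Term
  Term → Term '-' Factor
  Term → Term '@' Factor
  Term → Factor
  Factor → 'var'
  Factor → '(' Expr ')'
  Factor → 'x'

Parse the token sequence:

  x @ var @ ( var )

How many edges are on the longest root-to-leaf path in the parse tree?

[Expr [Term [Term [Term [Factor x]] @ [Factor var]] @ [Factor ( [Expr [Term [Factor var]]] )]]]

6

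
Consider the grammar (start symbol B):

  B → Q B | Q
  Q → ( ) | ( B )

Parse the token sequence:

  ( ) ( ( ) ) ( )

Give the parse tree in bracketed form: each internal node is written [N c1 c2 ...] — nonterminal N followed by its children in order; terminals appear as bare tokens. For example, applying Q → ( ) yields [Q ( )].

B
Q B
( ) B
( ) Q B
( ) ( B ) B
( ) ( Q ) B
( ) ( ( ) ) B
( ) ( ( ) ) Q
( ) ( ( ) ) ( )

[B [Q ( )] [B [Q ( [B [Q ( )]] )] [B [Q ( )]]]]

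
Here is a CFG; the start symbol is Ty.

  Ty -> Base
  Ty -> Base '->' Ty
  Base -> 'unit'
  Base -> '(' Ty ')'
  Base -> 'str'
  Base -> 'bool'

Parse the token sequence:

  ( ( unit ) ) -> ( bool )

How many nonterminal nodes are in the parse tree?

[Ty [Base ( [Ty [Base ( [Ty [Base unit]] )]] )] -> [Ty [Base ( [Ty [Base bool]] )]]]

10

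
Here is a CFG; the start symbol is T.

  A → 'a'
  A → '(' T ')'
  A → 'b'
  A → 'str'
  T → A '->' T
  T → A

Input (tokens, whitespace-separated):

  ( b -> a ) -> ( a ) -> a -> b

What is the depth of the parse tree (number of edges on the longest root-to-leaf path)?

[T [A ( [T [A b] -> [T [A a]]] )] -> [T [A ( [T [A a]] )] -> [T [A a] -> [T [A b]]]]]

5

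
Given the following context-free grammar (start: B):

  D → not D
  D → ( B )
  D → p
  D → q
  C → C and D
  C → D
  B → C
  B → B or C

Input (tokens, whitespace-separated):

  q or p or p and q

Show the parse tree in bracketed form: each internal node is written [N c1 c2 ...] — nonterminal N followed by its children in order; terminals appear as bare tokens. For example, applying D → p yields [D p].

B
B or C
B or C or C
C or C or C
D or C or C
q or C or C
q or D or C
q or p or C
q or p or C and D
q or p or D and D
q or p or p and D
q or p or p and q

[B [B [B [C [D q]]] or [C [D p]]] or [C [C [D p]] and [D q]]]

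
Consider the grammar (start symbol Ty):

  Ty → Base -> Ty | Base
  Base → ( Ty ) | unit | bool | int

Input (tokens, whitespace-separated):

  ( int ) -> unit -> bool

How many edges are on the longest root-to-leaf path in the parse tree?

4

[Ty [Base ( [Ty [Base int]] )] -> [Ty [Base unit] -> [Ty [Base bool]]]]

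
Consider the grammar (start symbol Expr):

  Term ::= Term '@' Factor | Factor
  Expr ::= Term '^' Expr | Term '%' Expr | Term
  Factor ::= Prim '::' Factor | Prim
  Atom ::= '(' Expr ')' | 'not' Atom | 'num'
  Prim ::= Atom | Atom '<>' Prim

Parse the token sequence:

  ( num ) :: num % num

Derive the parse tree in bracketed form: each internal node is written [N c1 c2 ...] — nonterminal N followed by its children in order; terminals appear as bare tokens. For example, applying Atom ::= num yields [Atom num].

Expr
Term % Expr
Factor % Expr
Prim :: Factor % Expr
Atom :: Factor % Expr
( Expr ) :: Factor % Expr
( Term ) :: Factor % Expr
( Factor ) :: Factor % Expr
( Prim ) :: Factor % Expr
( Atom ) :: Factor % Expr
( num ) :: Factor % Expr
( num ) :: Prim % Expr
( num ) :: Atom % Expr
( num ) :: num % Expr
( num ) :: num % Term
( num ) :: num % Factor
( num ) :: num % Prim
( num ) :: num % Atom
( num ) :: num % num

[Expr [Term [Factor [Prim [Atom ( [Expr [Term [Factor [Prim [Atom num]]]]] )]] :: [Factor [Prim [Atom num]]]]] % [Expr [Term [Factor [Prim [Atom num]]]]]]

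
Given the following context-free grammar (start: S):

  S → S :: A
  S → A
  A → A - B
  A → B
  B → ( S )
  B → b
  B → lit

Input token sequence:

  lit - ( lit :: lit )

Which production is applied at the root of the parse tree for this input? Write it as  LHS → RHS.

S → A

[S [A [A [B lit]] - [B ( [S [S [A [B lit]]] :: [A [B lit]]] )]]]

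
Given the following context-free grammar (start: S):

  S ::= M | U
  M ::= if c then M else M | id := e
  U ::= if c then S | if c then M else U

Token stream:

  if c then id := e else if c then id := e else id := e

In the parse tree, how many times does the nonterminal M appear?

5

[S [M if c then [M id := e] else [M if c then [M id := e] else [M id := e]]]]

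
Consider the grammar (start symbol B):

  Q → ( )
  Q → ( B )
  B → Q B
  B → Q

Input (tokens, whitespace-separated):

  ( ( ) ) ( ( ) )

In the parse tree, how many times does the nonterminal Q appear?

[B [Q ( [B [Q ( )]] )] [B [Q ( [B [Q ( )]] )]]]

4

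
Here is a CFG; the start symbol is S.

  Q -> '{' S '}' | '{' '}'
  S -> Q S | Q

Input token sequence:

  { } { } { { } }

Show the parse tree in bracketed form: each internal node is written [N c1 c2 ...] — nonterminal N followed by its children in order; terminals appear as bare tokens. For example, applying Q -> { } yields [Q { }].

[S [Q { }] [S [Q { }] [S [Q { [S [Q { }]] }]]]]

S
Q S
{ } S
{ } Q S
{ } { } S
{ } { } Q
{ } { } { S }
{ } { } { Q }
{ } { } { { } }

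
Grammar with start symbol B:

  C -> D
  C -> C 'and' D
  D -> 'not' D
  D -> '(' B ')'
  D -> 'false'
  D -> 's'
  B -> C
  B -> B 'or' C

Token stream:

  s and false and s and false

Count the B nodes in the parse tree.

1

[B [C [C [C [C [D s]] and [D false]] and [D s]] and [D false]]]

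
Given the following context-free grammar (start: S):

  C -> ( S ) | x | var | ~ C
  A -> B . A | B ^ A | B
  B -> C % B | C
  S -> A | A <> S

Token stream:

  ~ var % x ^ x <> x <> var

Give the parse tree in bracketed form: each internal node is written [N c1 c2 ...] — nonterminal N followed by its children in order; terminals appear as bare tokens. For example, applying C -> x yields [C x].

[S [A [B [C ~ [C var]] % [B [C x]]] ^ [A [B [C x]]]] <> [S [A [B [C x]]] <> [S [A [B [C var]]]]]]

S
A <> S
B ^ A <> S
C % B ^ A <> S
~ C % B ^ A <> S
~ var % B ^ A <> S
~ var % C ^ A <> S
~ var % x ^ A <> S
~ var % x ^ B <> S
~ var % x ^ C <> S
~ var % x ^ x <> S
~ var % x ^ x <> A <> S
~ var % x ^ x <> B <> S
~ var % x ^ x <> C <> S
~ var % x ^ x <> x <> S
~ var % x ^ x <> x <> A
~ var % x ^ x <> x <> B
~ var % x ^ x <> x <> C
~ var % x ^ x <> x <> var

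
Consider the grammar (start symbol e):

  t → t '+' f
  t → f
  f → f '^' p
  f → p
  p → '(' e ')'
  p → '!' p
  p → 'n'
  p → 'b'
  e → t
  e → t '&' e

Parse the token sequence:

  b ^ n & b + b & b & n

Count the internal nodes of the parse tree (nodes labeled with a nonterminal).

21

[e [t [f [f [p b]] ^ [p n]]] & [e [t [t [f [p b]]] + [f [p b]]] & [e [t [f [p b]]] & [e [t [f [p n]]]]]]]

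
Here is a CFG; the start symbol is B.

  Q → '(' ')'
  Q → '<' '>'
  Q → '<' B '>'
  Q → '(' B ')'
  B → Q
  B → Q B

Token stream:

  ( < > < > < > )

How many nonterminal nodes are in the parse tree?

8

[B [Q ( [B [Q < >] [B [Q < >] [B [Q < >]]]] )]]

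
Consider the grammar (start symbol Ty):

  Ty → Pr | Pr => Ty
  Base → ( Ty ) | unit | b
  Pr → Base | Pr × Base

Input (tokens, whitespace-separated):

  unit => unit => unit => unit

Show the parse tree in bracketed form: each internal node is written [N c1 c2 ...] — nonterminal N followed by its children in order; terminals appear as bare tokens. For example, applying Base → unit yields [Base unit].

Ty
Pr => Ty
Base => Ty
unit => Ty
unit => Pr => Ty
unit => Base => Ty
unit => unit => Ty
unit => unit => Pr => Ty
unit => unit => Base => Ty
unit => unit => unit => Ty
unit => unit => unit => Pr
unit => unit => unit => Base
unit => unit => unit => unit

[Ty [Pr [Base unit]] => [Ty [Pr [Base unit]] => [Ty [Pr [Base unit]] => [Ty [Pr [Base unit]]]]]]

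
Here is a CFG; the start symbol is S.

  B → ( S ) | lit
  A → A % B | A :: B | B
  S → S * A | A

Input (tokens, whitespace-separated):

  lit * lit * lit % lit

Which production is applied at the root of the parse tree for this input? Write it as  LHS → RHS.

S → S * A

[S [S [S [A [B lit]]] * [A [B lit]]] * [A [A [B lit]] % [B lit]]]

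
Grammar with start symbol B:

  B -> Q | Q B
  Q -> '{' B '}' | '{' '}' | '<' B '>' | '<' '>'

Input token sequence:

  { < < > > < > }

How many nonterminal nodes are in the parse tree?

[B [Q { [B [Q < [B [Q < >]] >] [B [Q < >]]] }]]

8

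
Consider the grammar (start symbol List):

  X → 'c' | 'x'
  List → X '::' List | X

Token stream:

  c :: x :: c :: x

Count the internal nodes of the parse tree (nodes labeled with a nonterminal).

8

[List [X c] :: [List [X x] :: [List [X c] :: [List [X x]]]]]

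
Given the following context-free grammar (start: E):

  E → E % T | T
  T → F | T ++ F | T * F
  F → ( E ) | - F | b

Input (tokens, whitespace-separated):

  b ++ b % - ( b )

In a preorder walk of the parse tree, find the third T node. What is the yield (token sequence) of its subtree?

[E [E [T [T [F b]] ++ [F b]]] % [T [F - [F ( [E [T [F b]]] )]]]]

- ( b )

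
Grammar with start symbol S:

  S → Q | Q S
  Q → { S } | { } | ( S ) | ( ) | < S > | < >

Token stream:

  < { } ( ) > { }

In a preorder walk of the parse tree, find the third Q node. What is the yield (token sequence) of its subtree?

[S [Q < [S [Q { }] [S [Q ( )]]] >] [S [Q { }]]]

( )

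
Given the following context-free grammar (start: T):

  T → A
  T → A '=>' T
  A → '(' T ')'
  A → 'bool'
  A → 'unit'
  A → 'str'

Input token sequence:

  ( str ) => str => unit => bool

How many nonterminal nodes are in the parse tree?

[T [A ( [T [A str]] )] => [T [A str] => [T [A unit] => [T [A bool]]]]]

10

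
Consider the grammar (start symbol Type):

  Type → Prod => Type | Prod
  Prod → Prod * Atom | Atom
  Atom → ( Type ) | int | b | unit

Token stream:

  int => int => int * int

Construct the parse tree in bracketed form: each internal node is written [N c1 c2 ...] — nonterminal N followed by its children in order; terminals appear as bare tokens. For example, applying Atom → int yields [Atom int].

[Type [Prod [Atom int]] => [Type [Prod [Atom int]] => [Type [Prod [Prod [Atom int]] * [Atom int]]]]]

Type
Prod => Type
Atom => Type
int => Type
int => Prod => Type
int => Atom => Type
int => int => Type
int => int => Prod
int => int => Prod * Atom
int => int => Atom * Atom
int => int => int * Atom
int => int => int * int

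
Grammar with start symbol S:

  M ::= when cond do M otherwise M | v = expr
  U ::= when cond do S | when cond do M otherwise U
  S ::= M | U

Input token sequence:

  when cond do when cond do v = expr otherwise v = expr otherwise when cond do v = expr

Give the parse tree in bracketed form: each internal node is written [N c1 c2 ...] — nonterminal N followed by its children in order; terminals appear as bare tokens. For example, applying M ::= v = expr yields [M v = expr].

S
U
when cond do M otherwise U
when cond do when cond do M otherwise M otherwise U
when cond do when cond do v = expr otherwise M otherwise U
when cond do when cond do v = expr otherwise v = expr otherwise U
when cond do when cond do v = expr otherwise v = expr otherwise when cond do S
when cond do when cond do v = expr otherwise v = expr otherwise when cond do M
when cond do when cond do v = expr otherwise v = expr otherwise when cond do v = expr

[S [U when cond do [M when cond do [M v = expr] otherwise [M v = expr]] otherwise [U when cond do [S [M v = expr]]]]]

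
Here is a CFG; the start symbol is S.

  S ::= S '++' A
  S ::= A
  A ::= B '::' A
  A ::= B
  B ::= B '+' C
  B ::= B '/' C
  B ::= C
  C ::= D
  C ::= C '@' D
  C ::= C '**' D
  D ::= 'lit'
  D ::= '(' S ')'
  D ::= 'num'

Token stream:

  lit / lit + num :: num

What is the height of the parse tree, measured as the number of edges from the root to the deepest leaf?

[S [A [B [B [B [C [D lit]]] / [C [D lit]]] + [C [D num]]] :: [A [B [C [D num]]]]]]

7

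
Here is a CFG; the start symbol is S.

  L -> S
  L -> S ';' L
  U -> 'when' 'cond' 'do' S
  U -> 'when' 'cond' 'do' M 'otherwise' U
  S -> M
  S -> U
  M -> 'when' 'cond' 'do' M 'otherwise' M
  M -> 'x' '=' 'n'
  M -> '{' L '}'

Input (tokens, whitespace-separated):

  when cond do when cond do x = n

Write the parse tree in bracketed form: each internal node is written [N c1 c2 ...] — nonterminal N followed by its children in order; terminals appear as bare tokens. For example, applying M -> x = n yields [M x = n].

S
U
when cond do S
when cond do U
when cond do when cond do S
when cond do when cond do M
when cond do when cond do x = n

[S [U when cond do [S [U when cond do [S [M x = n]]]]]]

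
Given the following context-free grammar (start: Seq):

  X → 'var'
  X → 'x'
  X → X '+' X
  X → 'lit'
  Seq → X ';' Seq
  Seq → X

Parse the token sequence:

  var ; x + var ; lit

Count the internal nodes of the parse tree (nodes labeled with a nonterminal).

[Seq [X var] ; [Seq [X [X x] + [X var]] ; [Seq [X lit]]]]

8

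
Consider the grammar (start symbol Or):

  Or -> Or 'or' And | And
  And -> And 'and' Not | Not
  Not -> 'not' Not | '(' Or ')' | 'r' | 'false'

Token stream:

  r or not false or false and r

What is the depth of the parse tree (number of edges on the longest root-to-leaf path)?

[Or [Or [Or [And [Not r]]] or [And [Not not [Not false]]]] or [And [And [Not false]] and [Not r]]]

5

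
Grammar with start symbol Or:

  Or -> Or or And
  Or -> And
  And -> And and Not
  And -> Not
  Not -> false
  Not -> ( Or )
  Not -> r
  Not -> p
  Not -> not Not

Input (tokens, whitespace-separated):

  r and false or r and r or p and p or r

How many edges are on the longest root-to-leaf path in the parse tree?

[Or [Or [Or [Or [And [And [Not r]] and [Not false]]] or [And [And [Not r]] and [Not r]]] or [And [And [Not p]] and [Not p]]] or [And [Not r]]]

7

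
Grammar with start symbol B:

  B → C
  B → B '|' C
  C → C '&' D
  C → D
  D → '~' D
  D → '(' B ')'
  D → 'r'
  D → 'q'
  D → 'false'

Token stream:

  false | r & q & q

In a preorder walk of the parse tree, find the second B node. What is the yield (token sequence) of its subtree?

[B [B [C [D false]]] | [C [C [C [D r]] & [D q]] & [D q]]]

false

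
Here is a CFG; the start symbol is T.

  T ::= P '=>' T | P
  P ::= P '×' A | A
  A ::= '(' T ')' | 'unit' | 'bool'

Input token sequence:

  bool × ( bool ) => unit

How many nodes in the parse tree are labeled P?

4

[T [P [P [A bool]] × [A ( [T [P [A bool]]] )]] => [T [P [A unit]]]]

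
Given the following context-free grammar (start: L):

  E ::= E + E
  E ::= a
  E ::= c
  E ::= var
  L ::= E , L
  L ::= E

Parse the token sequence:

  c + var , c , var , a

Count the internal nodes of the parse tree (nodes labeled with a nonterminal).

10

[L [E [E c] + [E var]] , [L [E c] , [L [E var] , [L [E a]]]]]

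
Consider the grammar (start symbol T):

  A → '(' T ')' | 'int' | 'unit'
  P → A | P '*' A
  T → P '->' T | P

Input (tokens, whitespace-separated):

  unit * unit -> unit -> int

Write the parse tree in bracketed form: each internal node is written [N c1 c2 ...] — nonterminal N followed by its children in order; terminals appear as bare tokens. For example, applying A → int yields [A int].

T
P -> T
P * A -> T
A * A -> T
unit * A -> T
unit * unit -> T
unit * unit -> P -> T
unit * unit -> A -> T
unit * unit -> unit -> T
unit * unit -> unit -> P
unit * unit -> unit -> A
unit * unit -> unit -> int

[T [P [P [A unit]] * [A unit]] -> [T [P [A unit]] -> [T [P [A int]]]]]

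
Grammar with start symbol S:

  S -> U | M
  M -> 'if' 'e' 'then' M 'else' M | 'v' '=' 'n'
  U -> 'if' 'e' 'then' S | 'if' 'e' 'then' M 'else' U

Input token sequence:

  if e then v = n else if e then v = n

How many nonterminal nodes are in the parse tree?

6

[S [U if e then [M v = n] else [U if e then [S [M v = n]]]]]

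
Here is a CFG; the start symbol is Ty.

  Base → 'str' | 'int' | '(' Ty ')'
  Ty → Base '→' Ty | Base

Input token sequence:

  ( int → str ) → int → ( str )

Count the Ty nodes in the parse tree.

6

[Ty [Base ( [Ty [Base int] → [Ty [Base str]]] )] → [Ty [Base int] → [Ty [Base ( [Ty [Base str]] )]]]]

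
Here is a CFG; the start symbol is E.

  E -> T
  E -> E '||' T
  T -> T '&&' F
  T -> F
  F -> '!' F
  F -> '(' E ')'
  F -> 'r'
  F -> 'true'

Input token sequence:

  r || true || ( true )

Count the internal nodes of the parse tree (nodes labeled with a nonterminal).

12

[E [E [E [T [F r]]] || [T [F true]]] || [T [F ( [E [T [F true]]] )]]]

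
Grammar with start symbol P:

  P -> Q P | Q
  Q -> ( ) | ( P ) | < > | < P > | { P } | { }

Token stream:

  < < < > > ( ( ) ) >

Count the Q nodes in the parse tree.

5

[P [Q < [P [Q < [P [Q < >]] >] [P [Q ( [P [Q ( )]] )]]] >]]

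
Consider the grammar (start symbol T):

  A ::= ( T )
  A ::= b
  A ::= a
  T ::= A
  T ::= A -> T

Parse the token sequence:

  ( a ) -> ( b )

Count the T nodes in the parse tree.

[T [A ( [T [A a]] )] -> [T [A ( [T [A b]] )]]]

4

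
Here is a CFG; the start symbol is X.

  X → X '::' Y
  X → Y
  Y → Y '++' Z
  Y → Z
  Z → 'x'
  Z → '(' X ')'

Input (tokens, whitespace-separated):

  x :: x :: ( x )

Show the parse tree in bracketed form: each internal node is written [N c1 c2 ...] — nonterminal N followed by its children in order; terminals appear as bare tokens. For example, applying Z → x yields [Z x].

[X [X [X [Y [Z x]]] :: [Y [Z x]]] :: [Y [Z ( [X [Y [Z x]]] )]]]

X
X :: Y
X :: Y :: Y
Y :: Y :: Y
Z :: Y :: Y
x :: Y :: Y
x :: Z :: Y
x :: x :: Y
x :: x :: Z
x :: x :: ( X )
x :: x :: ( Y )
x :: x :: ( Z )
x :: x :: ( x )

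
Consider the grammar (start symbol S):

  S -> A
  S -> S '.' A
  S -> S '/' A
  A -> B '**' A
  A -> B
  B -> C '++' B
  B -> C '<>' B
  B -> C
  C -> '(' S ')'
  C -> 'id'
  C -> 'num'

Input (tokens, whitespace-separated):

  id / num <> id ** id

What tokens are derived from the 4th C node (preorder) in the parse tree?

[S [S [A [B [C id]]]] / [A [B [C num] <> [B [C id]]] ** [A [B [C id]]]]]

id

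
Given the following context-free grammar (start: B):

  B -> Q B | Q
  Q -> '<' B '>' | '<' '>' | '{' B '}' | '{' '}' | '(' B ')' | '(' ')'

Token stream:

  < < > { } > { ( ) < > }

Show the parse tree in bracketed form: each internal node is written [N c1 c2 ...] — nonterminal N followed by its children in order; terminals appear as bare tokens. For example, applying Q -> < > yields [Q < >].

[B [Q < [B [Q < >] [B [Q { }]]] >] [B [Q { [B [Q ( )] [B [Q < >]]] }]]]

B
Q B
< B > B
< Q B > B
< < > B > B
< < > Q > B
< < > { } > B
< < > { } > Q
< < > { } > { B }
< < > { } > { Q B }
< < > { } > { ( ) B }
< < > { } > { ( ) Q }
< < > { } > { ( ) < > }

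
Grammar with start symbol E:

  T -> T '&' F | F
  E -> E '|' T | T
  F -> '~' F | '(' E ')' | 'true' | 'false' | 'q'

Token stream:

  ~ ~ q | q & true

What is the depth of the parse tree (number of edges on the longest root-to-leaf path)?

6

[E [E [T [F ~ [F ~ [F q]]]]] | [T [T [F q]] & [F true]]]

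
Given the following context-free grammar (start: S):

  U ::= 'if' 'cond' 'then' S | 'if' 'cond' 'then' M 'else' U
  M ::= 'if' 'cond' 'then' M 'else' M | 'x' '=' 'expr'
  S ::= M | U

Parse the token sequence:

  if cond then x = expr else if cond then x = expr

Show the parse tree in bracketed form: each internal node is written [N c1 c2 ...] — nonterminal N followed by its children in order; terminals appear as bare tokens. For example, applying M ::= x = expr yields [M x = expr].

[S [U if cond then [M x = expr] else [U if cond then [S [M x = expr]]]]]

S
U
if cond then M else U
if cond then x = expr else U
if cond then x = expr else if cond then S
if cond then x = expr else if cond then M
if cond then x = expr else if cond then x = expr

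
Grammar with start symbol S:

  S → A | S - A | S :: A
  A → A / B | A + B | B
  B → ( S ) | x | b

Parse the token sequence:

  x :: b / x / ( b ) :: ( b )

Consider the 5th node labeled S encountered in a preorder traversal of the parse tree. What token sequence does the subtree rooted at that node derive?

b

[S [S [S [A [B x]]] :: [A [A [A [B b]] / [B x]] / [B ( [S [A [B b]]] )]]] :: [A [B ( [S [A [B b]]] )]]]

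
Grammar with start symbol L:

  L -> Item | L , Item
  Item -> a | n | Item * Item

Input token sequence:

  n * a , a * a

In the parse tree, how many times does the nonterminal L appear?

2

[L [L [Item [Item n] * [Item a]]] , [Item [Item a] * [Item a]]]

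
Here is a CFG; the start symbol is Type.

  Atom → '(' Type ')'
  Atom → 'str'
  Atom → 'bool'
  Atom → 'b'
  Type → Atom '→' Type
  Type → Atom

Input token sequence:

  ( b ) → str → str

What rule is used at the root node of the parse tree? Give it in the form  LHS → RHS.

[Type [Atom ( [Type [Atom b]] )] → [Type [Atom str] → [Type [Atom str]]]]

Type → Atom '→' Type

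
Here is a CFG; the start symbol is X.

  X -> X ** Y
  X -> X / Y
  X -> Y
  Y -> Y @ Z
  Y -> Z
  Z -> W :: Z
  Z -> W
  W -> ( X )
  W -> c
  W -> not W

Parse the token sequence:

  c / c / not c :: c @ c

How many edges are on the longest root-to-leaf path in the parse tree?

[X [X [X [Y [Z [W c]]]] / [Y [Z [W c]]]] / [Y [Y [Z [W not [W c]] :: [Z [W c]]]] @ [Z [W c]]]]

6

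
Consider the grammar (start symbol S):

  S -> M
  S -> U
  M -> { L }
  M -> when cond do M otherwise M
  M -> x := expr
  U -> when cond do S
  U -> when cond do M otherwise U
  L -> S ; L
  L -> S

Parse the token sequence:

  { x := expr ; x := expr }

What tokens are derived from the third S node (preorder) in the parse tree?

[S [M { [L [S [M x := expr]] ; [L [S [M x := expr]]]] }]]

x := expr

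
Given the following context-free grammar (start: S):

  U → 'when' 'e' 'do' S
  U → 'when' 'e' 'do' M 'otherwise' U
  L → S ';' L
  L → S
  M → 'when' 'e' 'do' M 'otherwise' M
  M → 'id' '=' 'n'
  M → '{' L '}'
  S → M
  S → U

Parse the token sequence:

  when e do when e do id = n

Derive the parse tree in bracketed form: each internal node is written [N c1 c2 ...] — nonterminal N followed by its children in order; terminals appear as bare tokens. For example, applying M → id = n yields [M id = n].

S
U
when e do S
when e do U
when e do when e do S
when e do when e do M
when e do when e do id = n

[S [U when e do [S [U when e do [S [M id = n]]]]]]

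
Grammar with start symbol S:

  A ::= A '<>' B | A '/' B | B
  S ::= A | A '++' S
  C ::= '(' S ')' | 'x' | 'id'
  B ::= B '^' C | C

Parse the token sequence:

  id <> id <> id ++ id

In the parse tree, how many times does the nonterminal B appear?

4

[S [A [A [A [B [C id]]] <> [B [C id]]] <> [B [C id]]] ++ [S [A [B [C id]]]]]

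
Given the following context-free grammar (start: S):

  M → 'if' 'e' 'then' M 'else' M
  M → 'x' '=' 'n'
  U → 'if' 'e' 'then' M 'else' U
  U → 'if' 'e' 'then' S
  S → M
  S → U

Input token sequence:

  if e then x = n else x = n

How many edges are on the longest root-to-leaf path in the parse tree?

[S [M if e then [M x = n] else [M x = n]]]

3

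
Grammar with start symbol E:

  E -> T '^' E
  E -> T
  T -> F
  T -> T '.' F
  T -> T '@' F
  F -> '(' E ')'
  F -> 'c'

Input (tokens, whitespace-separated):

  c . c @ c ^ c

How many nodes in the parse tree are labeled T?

4

[E [T [T [T [F c]] . [F c]] @ [F c]] ^ [E [T [F c]]]]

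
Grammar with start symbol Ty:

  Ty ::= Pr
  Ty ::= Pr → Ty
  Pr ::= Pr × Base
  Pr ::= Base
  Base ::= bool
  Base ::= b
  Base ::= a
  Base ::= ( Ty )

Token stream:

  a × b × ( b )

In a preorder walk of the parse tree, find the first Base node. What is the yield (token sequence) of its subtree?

a

[Ty [Pr [Pr [Pr [Base a]] × [Base b]] × [Base ( [Ty [Pr [Base b]]] )]]]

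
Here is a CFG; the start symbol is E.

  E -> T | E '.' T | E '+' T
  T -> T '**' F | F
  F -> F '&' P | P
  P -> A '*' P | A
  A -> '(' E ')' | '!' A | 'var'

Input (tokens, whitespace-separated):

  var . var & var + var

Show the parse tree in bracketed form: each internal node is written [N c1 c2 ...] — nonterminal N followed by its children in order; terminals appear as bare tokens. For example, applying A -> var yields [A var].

[E [E [E [T [F [P [A var]]]]] . [T [F [F [P [A var]]] & [P [A var]]]]] + [T [F [P [A var]]]]]

E
E + T
E . T + T
T . T + T
F . T + T
P . T + T
A . T + T
var . T + T
var . F + T
var . F & P + T
var . P & P + T
var . A & P + T
var . var & P + T
var . var & A + T
var . var & var + T
var . var & var + F
var . var & var + P
var . var & var + A
var . var & var + var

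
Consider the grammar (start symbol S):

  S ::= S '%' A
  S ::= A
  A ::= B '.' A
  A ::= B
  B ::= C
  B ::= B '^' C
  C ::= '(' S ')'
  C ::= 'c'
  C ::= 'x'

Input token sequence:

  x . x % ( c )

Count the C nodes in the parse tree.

4

[S [S [A [B [C x]] . [A [B [C x]]]]] % [A [B [C ( [S [A [B [C c]]]] )]]]]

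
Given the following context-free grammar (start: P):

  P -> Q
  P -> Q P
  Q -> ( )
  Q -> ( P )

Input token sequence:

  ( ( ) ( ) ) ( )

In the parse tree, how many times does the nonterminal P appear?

4

[P [Q ( [P [Q ( )] [P [Q ( )]]] )] [P [Q ( )]]]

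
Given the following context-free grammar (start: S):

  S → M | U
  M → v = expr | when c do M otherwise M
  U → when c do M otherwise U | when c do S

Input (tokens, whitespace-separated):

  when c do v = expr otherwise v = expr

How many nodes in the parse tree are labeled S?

[S [M when c do [M v = expr] otherwise [M v = expr]]]

1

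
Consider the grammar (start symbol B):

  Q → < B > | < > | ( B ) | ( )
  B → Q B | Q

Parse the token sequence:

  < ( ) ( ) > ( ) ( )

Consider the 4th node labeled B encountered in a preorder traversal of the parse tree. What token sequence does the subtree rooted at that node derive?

( ) ( )

[B [Q < [B [Q ( )] [B [Q ( )]]] >] [B [Q ( )] [B [Q ( )]]]]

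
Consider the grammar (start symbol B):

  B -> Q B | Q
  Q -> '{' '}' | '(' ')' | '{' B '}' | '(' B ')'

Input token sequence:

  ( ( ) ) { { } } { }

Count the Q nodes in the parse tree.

[B [Q ( [B [Q ( )]] )] [B [Q { [B [Q { }]] }] [B [Q { }]]]]

5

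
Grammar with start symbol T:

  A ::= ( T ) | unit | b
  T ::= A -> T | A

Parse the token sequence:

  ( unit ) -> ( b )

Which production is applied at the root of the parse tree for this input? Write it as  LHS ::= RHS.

[T [A ( [T [A unit]] )] -> [T [A ( [T [A b]] )]]]

T ::= A -> T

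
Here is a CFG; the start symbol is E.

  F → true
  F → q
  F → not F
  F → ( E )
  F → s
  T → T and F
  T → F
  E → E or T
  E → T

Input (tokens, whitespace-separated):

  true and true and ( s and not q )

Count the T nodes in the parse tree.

[E [T [T [T [F true]] and [F true]] and [F ( [E [T [T [F s]] and [F not [F q]]]] )]]]

5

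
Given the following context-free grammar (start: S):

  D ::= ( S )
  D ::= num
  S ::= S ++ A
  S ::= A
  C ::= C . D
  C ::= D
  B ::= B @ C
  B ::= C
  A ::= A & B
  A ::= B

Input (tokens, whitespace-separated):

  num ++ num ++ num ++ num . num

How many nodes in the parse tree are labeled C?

5

[S [S [S [S [A [B [C [D num]]]]] ++ [A [B [C [D num]]]]] ++ [A [B [C [D num]]]]] ++ [A [B [C [C [D num]] . [D num]]]]]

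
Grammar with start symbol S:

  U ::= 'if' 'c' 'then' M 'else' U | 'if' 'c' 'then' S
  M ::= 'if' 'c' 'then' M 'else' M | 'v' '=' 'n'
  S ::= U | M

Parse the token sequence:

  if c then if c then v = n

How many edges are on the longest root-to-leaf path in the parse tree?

[S [U if c then [S [U if c then [S [M v = n]]]]]]

6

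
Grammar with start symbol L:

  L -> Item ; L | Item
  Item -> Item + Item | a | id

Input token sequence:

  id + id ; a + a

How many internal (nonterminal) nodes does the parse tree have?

[L [Item [Item id] + [Item id]] ; [L [Item [Item a] + [Item a]]]]

8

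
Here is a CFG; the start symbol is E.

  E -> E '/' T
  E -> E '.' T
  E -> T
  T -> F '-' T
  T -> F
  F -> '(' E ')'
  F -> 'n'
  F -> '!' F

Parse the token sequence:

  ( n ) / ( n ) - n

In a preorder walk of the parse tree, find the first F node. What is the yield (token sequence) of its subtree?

[E [E [T [F ( [E [T [F n]]] )]]] / [T [F ( [E [T [F n]]] )] - [T [F n]]]]

( n )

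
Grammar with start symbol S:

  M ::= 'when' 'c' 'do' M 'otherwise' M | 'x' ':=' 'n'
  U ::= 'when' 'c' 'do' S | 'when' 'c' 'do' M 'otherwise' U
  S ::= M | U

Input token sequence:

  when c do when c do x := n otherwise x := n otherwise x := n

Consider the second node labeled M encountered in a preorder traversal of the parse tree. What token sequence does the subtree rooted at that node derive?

when c do x := n otherwise x := n

[S [M when c do [M when c do [M x := n] otherwise [M x := n]] otherwise [M x := n]]]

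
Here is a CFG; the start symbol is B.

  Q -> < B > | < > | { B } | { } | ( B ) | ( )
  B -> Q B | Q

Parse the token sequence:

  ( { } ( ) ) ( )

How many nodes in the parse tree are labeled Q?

[B [Q ( [B [Q { }] [B [Q ( )]]] )] [B [Q ( )]]]

4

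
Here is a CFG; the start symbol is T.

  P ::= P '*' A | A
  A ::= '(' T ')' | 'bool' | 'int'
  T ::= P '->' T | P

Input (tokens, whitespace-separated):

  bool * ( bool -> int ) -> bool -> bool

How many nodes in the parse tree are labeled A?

[T [P [P [A bool]] * [A ( [T [P [A bool]] -> [T [P [A int]]]] )]] -> [T [P [A bool]] -> [T [P [A bool]]]]]

6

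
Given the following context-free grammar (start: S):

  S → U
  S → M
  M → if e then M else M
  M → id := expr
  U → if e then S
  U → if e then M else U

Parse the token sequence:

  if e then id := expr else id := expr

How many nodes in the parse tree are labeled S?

1

[S [M if e then [M id := expr] else [M id := expr]]]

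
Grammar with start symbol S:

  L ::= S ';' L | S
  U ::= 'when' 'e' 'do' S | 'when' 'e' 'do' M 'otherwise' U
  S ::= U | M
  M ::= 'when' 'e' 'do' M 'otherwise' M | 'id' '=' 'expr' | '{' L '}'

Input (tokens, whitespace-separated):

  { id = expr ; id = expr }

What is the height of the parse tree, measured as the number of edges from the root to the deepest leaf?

[S [M { [L [S [M id = expr]] ; [L [S [M id = expr]]]] }]]

6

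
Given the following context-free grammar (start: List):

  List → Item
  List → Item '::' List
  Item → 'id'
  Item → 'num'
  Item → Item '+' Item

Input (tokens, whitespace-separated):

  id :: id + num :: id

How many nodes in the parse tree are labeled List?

[List [Item id] :: [List [Item [Item id] + [Item num]] :: [List [Item id]]]]

3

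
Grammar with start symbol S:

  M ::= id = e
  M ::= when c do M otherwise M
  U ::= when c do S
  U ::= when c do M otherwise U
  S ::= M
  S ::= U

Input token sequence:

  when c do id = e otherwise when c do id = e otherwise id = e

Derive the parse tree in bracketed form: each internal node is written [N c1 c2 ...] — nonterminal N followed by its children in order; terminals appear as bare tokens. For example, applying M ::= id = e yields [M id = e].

S
M
when c do M otherwise M
when c do id = e otherwise M
when c do id = e otherwise when c do M otherwise M
when c do id = e otherwise when c do id = e otherwise M
when c do id = e otherwise when c do id = e otherwise id = e

[S [M when c do [M id = e] otherwise [M when c do [M id = e] otherwise [M id = e]]]]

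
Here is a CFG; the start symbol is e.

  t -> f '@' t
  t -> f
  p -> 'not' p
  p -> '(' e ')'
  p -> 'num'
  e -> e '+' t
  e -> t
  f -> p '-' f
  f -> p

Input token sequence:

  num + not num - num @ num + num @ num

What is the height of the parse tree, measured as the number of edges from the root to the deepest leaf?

6

[e [e [e [t [f [p num]]]] + [t [f [p not [p num]] - [f [p num]]] @ [t [f [p num]]]]] + [t [f [p num]] @ [t [f [p num]]]]]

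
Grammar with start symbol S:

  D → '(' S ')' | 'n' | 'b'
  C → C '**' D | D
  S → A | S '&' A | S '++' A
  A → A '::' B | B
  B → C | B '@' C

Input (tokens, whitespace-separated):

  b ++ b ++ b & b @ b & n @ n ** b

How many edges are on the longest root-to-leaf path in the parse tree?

9

[S [S [S [S [S [A [B [C [D b]]]]] ++ [A [B [C [D b]]]]] ++ [A [B [C [D b]]]]] & [A [B [B [C [D b]]] @ [C [D b]]]]] & [A [B [B [C [D n]]] @ [C [C [D n]] ** [D b]]]]]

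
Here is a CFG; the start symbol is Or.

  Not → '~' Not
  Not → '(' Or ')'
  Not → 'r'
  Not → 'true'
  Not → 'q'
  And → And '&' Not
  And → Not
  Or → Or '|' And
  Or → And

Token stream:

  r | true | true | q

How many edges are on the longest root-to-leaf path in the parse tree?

6

[Or [Or [Or [Or [And [Not r]]] | [And [Not true]]] | [And [Not true]]] | [And [Not q]]]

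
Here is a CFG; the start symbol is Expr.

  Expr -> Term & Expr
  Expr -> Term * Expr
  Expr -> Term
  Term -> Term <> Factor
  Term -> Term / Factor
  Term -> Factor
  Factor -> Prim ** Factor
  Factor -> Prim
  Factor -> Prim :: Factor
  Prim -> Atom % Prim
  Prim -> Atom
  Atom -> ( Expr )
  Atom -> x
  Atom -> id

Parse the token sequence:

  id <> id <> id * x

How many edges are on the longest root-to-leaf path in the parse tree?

7

[Expr [Term [Term [Term [Factor [Prim [Atom id]]]] <> [Factor [Prim [Atom id]]]] <> [Factor [Prim [Atom id]]]] * [Expr [Term [Factor [Prim [Atom x]]]]]]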